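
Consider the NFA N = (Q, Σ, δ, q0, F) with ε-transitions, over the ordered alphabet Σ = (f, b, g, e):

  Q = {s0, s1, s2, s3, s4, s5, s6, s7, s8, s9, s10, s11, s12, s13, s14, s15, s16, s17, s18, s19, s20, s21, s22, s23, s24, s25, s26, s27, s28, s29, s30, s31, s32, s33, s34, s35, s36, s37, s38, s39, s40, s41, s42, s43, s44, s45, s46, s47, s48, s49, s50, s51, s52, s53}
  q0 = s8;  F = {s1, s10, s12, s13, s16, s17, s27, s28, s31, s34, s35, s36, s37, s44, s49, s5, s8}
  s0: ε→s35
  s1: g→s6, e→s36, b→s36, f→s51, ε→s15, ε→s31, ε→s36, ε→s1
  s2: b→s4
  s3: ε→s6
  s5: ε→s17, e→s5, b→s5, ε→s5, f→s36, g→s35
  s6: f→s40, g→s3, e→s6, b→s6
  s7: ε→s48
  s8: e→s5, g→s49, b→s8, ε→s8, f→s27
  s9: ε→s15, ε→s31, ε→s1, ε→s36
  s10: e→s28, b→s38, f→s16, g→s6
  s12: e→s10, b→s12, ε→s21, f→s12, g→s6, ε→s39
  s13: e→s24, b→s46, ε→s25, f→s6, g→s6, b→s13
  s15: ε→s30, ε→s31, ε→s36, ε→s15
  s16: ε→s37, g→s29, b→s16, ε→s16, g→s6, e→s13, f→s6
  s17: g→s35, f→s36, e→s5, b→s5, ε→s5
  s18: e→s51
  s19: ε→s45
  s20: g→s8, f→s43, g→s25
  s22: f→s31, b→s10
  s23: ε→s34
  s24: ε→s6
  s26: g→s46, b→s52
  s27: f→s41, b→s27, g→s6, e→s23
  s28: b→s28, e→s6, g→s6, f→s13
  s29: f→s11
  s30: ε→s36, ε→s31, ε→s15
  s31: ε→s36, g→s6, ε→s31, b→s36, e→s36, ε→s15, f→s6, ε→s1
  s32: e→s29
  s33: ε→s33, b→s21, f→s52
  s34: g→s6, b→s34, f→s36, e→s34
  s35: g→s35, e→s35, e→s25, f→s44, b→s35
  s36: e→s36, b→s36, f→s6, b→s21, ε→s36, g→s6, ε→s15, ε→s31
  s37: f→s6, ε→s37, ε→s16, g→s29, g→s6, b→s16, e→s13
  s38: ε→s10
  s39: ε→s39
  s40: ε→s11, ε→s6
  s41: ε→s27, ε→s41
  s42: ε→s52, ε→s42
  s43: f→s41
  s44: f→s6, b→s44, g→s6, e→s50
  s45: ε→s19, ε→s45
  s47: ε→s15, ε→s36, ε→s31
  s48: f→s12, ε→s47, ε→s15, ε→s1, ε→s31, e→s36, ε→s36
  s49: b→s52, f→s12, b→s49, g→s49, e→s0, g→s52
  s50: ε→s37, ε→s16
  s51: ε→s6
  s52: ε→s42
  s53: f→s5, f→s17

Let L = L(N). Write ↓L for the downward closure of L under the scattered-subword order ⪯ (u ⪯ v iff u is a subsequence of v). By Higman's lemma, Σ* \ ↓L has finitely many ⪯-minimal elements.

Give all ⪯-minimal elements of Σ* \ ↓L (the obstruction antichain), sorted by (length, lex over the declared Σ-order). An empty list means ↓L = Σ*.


|Q|=54, |F|=17, |δ|=159 (62 ε).
min D↑ (14 st, q0=0, F={4}): 0:f→1,b→0,g→2,e→3 1:f→1,b→1,g→4,e→5 2:f→6,b→2,g→2,e→7 3:f→8,b→3,g→7,e→3 4:f→4,b→4,g→4,e→4 5:f→8,b→5,g→4,e→5 6:f→6,b→6,g→4,e→9 7:f→10,b→7,g→7,e→7 8:f→4,b→8,g→4,e→8 9:f→11,b→9,g→4,e→12 10:f→4,b→10,g→4,e→11 11:f→4,b→11,g→4,e→13 12:f→13,b→12,g→4,e→4 13:f→4,b→13,g→4,e→4 [Hopcroft].
'fg': run [37, 29, 5] end={s11,s29,s3,s40,s6} rej; 2/2 del acc.
'eff': N↓-sim [37, 29, 20, 5] end={s11,s3,s40,s51,s6} ∉↓L; 3/3 single-dels accept.
'gfeee': |S_i|=[37, 24, 19, 15, 9, 5] end={s11,s24,s3,s40,s6} ∉↓L; 5/5 single-dels accept.
3 obstructions.

A = [fg, eff, gfeee].


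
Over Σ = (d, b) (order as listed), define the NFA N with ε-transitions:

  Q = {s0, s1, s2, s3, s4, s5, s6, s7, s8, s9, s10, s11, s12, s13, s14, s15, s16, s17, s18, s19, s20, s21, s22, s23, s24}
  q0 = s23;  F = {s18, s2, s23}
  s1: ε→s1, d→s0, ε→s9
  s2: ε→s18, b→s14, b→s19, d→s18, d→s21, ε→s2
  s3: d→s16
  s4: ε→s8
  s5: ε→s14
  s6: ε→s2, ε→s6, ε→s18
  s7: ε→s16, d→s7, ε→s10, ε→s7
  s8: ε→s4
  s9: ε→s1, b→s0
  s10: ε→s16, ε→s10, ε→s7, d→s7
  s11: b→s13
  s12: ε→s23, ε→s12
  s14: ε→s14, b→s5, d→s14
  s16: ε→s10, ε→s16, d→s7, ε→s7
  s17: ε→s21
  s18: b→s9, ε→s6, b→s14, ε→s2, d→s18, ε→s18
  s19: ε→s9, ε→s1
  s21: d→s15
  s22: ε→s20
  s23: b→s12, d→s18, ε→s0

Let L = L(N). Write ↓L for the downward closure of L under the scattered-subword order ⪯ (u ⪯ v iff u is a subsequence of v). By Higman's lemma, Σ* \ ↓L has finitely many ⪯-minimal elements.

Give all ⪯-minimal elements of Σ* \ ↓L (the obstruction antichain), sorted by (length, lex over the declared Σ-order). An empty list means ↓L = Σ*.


A = [db].

|Q|=25, |F|=3, |δ|=50 (31 ε).
min D↑ (3 st, q0=0, F={2}): 0:d→1,b→0 1:d→1,b→2 2:d→2,b→2 (ε-aug+det+¬).
'db': N↓-sim [13, 11, 6] end={s0,s1,s14,s19,s5,s9} — reject; 2/2 deletions ∈↓L.
1 words, ⪯-incomp.


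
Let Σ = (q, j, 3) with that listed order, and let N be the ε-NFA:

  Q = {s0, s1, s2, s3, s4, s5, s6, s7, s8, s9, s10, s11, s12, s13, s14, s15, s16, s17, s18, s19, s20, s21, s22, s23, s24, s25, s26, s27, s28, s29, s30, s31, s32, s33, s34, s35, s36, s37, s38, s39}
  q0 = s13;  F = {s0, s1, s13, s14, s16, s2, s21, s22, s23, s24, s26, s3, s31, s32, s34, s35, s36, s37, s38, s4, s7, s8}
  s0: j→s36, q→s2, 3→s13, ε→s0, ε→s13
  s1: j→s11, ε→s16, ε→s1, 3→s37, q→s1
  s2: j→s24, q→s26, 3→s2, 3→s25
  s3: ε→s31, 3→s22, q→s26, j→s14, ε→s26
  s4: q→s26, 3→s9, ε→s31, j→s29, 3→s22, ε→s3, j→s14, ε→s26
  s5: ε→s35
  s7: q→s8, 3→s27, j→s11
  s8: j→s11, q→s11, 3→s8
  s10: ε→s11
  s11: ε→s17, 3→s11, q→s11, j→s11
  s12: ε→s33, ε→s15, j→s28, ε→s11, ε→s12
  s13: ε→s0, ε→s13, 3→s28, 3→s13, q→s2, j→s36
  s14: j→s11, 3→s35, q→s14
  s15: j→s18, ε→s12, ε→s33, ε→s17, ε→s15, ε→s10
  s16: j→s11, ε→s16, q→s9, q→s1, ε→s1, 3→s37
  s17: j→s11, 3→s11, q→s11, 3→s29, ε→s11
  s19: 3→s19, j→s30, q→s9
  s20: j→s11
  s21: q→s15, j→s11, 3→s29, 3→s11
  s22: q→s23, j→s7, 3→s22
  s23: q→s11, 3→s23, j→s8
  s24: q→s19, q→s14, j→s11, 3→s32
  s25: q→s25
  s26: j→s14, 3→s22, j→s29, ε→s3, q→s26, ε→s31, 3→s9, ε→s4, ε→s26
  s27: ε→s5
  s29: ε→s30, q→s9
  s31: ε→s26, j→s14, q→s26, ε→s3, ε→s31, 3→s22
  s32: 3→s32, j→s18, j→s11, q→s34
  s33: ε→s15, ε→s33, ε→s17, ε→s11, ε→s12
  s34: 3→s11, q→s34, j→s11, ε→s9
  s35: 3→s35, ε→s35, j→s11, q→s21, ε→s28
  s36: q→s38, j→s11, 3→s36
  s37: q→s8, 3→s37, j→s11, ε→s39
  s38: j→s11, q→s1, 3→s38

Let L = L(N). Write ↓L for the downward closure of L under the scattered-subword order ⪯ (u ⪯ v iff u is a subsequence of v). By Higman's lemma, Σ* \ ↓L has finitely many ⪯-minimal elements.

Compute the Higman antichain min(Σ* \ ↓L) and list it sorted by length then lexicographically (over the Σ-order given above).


A = [jj, qq3qq, qj3q3].

|Q|=40, |F|=22, |δ|=135 (44 ε).
min D↑ (18 st, q0=0, F={6}): 0:q→1,j→2,3→0 1:q→3,j→4,3→1 2:q→5,j→6,3→2 3:q→3,j→7,3→8 4:q→7,j→6,3→9 5:q→10,j→6,3→5 6:q→6,j→6,3→6 7:q→7,j→6,3→11 8:q→12,j→13,3→8 9:q→14,j→6,3→9 10:q→10,j→6,3→15 11:q→16,j→6,3→11 12:q→6,j→17,3→12 13:q→17,j→6,3→11 14:q→14,j→6,3→6 15:q→17,j→6,3→15 16:q→6,j→6,3→6 17:q→6,j→6,3→17 (ε-aug+det+¬).
'jj': N↓-sim [38, 28, 7] end={s11,s17,s18,s28,s29,s30,s9} rej; 2/2 deletions ∈↓L.
'qq3qq': run [38, 35, 31, 22, 14, 11] end={s10,s11,s12,s15,s17,s18,s28,s29,s30,s33,s9} rej; 5/5 single-dels accept.
'qj3q3': N↓-sim [38, 35, 22, 19, 13, 5] end={s11,s17,s29,s30,s9} — reject; 5/5 del acc.
3 minimals (antichain).


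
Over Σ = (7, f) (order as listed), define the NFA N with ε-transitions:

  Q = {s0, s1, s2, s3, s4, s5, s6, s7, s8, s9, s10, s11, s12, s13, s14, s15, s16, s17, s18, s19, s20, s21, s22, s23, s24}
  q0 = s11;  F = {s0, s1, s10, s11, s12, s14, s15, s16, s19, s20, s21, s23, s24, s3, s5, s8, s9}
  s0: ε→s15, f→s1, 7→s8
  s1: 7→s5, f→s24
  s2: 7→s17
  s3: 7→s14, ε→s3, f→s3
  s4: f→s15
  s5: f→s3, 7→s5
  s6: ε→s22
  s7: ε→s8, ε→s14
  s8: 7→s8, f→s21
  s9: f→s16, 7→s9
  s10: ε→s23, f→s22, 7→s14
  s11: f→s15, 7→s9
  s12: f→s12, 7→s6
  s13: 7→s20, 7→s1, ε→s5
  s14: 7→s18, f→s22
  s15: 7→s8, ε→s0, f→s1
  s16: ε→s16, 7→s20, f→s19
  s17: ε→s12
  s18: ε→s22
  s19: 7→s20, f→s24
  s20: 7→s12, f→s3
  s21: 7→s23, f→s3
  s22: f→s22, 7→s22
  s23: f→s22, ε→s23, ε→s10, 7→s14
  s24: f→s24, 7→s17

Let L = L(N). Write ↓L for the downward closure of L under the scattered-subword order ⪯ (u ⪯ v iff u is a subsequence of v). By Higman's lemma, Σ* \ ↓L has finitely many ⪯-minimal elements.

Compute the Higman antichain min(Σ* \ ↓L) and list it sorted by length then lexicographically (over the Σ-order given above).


Antichain: [7f777, f7f7f, fff77].

|Q|=25, |F|=17, |δ|=53 (13 ε).
min D↑ (16 st, q0=0, F={14}): 0:7→1,f→2 1:7→1,f→3 2:7→4,f→5 3:7→6,f→7 4:7→4,f→8 5:7→9,f→10 6:7→11,f→12 7:7→6,f→10 8:7→13,f→12 9:7→9,f→12 10:7→11,f→10 11:7→14,f→11 12:7→15,f→12 13:7→15,f→14 14:7→14,f→14 15:7→14,f→14 (ε-aug+det+¬).
'7f777': |S_i|=[21, 17, 14, 10, 5, 3] end={s18,s22,s6} — reject; 5/5 single-dels accept.
'f7f7f': |S_i|=[21, 19, 13, 9, 6, 1] end={s22} rej; 5/5 single-dels accept.
'fff77': N↓-sim [21, 19, 15, 8, 6, 3] end={s18,s22,s6} ∉↓L; 5/5 del acc.
3 words, ⪯-incomp.


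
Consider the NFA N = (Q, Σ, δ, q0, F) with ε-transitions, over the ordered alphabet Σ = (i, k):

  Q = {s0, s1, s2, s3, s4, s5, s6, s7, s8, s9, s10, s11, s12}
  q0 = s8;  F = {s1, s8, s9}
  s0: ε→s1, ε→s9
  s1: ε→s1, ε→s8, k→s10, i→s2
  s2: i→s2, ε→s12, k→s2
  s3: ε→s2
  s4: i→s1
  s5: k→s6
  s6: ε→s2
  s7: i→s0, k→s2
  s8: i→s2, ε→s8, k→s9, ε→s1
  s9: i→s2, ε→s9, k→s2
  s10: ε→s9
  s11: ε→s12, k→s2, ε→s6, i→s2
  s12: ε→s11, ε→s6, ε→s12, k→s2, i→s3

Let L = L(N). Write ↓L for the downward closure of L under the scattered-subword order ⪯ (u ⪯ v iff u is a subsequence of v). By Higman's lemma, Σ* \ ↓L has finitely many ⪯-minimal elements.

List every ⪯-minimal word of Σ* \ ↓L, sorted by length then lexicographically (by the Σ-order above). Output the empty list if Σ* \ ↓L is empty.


|Q|=13, |F|=3, |δ|=32 (16 ε).
min D↑ (3 st, q0=0, F={1}): 0:i→1,k→2 1:i→1,k→1 2:i→1,k→1.
'i': |S_i|=[9, 5] end={s11,s12,s2,s3,s6} rej; 1/1 single-dels accept.
'kk': run [9, 7, 5] end={s11,s12,s2,s3,s6} ∉↓L; 2/2 single-dels accept.
2 words, ⪯-incomp.

min(Σ*\↓L) = [i, kk].


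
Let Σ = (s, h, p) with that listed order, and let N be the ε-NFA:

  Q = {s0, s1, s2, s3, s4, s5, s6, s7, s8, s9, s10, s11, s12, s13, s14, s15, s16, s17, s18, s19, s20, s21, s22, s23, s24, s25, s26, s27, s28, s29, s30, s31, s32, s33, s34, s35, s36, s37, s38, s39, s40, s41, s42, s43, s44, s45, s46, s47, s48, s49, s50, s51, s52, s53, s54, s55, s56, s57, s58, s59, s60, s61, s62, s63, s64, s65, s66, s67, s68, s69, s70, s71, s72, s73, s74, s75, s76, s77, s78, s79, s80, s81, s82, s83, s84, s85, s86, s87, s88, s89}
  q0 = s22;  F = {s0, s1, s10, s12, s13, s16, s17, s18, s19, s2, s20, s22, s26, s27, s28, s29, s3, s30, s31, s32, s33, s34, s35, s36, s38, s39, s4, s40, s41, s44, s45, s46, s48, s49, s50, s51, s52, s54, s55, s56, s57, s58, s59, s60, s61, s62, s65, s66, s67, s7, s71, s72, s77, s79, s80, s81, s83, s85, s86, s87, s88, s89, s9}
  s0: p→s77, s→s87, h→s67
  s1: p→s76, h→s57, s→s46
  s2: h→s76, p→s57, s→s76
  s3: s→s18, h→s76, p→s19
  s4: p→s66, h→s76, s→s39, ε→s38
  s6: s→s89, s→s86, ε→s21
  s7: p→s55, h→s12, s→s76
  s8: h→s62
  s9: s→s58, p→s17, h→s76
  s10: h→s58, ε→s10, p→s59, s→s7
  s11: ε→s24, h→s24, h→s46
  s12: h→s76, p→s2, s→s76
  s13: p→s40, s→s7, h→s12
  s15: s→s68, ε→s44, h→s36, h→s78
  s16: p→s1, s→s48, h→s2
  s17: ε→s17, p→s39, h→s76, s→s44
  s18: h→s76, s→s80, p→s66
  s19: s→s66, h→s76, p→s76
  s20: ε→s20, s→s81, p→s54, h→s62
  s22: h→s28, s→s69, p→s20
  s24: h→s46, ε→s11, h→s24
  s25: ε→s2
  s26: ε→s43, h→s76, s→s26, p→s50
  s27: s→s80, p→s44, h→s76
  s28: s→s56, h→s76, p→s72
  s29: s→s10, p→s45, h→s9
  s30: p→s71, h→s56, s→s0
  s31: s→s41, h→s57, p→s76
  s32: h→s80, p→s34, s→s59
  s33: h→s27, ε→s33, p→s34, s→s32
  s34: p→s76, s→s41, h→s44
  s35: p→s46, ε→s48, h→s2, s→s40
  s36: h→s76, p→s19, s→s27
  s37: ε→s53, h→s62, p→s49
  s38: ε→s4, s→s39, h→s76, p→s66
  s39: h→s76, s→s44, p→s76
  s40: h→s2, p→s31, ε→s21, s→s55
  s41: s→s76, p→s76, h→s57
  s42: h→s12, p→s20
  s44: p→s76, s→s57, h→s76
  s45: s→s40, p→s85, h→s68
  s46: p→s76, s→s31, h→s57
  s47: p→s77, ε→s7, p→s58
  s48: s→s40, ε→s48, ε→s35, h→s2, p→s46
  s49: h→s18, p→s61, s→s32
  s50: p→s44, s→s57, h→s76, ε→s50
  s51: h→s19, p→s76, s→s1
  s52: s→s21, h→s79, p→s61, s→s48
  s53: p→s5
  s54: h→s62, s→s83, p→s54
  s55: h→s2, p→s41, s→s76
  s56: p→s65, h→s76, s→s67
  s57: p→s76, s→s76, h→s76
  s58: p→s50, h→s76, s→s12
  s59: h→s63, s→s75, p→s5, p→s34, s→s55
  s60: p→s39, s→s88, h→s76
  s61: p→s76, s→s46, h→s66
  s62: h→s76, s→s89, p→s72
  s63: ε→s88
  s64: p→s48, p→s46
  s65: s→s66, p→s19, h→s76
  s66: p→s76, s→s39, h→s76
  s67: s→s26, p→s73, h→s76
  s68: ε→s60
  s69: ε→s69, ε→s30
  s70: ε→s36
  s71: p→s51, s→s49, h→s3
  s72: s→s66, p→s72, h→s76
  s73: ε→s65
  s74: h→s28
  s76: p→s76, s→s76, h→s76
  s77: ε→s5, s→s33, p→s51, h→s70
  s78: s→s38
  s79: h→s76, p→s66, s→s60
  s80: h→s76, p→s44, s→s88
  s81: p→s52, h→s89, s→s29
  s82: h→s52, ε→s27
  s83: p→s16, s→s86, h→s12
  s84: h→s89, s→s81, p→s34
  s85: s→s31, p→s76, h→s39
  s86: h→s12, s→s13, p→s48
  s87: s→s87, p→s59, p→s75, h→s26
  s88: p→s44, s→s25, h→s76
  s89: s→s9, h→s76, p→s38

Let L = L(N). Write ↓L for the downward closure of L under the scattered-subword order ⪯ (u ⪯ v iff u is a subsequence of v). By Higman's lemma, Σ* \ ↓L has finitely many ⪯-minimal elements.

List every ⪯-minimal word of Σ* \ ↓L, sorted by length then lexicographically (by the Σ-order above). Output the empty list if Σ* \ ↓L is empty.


min(Σ*\↓L) = [hh, sppp, hpsp, ppshs, ssspss, psssss].

|Q|=90, |F|=63, |δ|=248 (27 ε).
min D↑ (62 st, q0=0, F={7}): 0:s→1,h→2,p→3 1:s→4,h→5,p→6 2:s→5,h→7,p→8 3:s→9,h→10,p→11 4:s→12,h→13,p→14 5:s→13,h→7,p→15 6:s→16,h→17,p→18 7:s→7,h→7,p→7 8:s→19,h→7,p→8 9:s→20,h→21,p→22 10:s→21,h→7,p→8 11:s→23,h→10,p→11 12:s→12,h→24,p→25 13:s→24,h→7,p→15 14:s→26,h→27,p→18 15:s→19,h→7,p→28 16:s→29,h→30,p→31 17:s→30,h→7,p→28 18:s→32,h→28,p→7 19:s→33,h→7,p→7 20:s→34,h→35,p→36 21:s→35,h→7,p→37 22:s→38,h→39,p→31 23:s→40,h→41,p→42 24:s→24,h→7,p→43 25:s→44,h→45,p→46 26:s→29,h→47,p→46 27:s→47,h→7,p→28 28:s→19,h→7,p→7 29:s→25,h→48,p→46 30:s→48,h→7,p→19 31:s→49,h→19,p→7 32:s→49,h→50,p→7 33:s→51,h→7,p→7 34:s→52,h→53,p→25 35:s→53,h→7,p→54 36:s→55,h→56,p→57 37:s→33,h→7,p→19 38:s→55,h→58,p→49 39:s→56,h→7,p→19 40:s→59,h→41,p→38 41:s→7,h→7,p→58 42:s→38,h→58,p→32 43:s→50,h→7,p→51 44:s→7,h→58,p→60 45:s→58,h→7,p→51 46:s→60,h→51,p→7 47:s→48,h→7,p→51 48:s→45,h→7,p→51 49:s→61,h→50,p→7 50:s→7,h→7,p→7 51:s→50,h→7,p→7 52:s→7,h→41,p→44 53:s→41,h→7,p→43 54:s→51,h→7,p→33 55:s→44,h→58,p→61 56:s→45,h→7,p→33 57:s→61,h→33,p→7 58:s→7,h→7,p→50 59:s→52,h→41,p→55 60:s→7,h→50,p→7 61:s→60,h→50,p→7.
'hh': run [74, 36, 1] end={s76} rej; 2/2 single-dels accept.
'sppp': N↓-sim [74, 68, 49, 15, 1] end={s76} rej; 4/4 deletions ∈↓L.
'hpsp': |S_i|=[74, 36, 14, 5, 1] end={s76} ∉↓L; 4/4 del acc.
'ppshs': run [74, 64, 47, 32, 4, 1] end={s76} rej; 5/5 single-dels accept.
'ssspss': N↓-sim [74, 68, 55, 33, 17, 7, 1] end={s76} ∉↓L; 6/6 del acc.
'psssss': |S_i|=[74, 64, 51, 36, 22, 9, 1] end={s76} ∉↓L; 6/6 single-dels accept.
6 minimals (antichain).


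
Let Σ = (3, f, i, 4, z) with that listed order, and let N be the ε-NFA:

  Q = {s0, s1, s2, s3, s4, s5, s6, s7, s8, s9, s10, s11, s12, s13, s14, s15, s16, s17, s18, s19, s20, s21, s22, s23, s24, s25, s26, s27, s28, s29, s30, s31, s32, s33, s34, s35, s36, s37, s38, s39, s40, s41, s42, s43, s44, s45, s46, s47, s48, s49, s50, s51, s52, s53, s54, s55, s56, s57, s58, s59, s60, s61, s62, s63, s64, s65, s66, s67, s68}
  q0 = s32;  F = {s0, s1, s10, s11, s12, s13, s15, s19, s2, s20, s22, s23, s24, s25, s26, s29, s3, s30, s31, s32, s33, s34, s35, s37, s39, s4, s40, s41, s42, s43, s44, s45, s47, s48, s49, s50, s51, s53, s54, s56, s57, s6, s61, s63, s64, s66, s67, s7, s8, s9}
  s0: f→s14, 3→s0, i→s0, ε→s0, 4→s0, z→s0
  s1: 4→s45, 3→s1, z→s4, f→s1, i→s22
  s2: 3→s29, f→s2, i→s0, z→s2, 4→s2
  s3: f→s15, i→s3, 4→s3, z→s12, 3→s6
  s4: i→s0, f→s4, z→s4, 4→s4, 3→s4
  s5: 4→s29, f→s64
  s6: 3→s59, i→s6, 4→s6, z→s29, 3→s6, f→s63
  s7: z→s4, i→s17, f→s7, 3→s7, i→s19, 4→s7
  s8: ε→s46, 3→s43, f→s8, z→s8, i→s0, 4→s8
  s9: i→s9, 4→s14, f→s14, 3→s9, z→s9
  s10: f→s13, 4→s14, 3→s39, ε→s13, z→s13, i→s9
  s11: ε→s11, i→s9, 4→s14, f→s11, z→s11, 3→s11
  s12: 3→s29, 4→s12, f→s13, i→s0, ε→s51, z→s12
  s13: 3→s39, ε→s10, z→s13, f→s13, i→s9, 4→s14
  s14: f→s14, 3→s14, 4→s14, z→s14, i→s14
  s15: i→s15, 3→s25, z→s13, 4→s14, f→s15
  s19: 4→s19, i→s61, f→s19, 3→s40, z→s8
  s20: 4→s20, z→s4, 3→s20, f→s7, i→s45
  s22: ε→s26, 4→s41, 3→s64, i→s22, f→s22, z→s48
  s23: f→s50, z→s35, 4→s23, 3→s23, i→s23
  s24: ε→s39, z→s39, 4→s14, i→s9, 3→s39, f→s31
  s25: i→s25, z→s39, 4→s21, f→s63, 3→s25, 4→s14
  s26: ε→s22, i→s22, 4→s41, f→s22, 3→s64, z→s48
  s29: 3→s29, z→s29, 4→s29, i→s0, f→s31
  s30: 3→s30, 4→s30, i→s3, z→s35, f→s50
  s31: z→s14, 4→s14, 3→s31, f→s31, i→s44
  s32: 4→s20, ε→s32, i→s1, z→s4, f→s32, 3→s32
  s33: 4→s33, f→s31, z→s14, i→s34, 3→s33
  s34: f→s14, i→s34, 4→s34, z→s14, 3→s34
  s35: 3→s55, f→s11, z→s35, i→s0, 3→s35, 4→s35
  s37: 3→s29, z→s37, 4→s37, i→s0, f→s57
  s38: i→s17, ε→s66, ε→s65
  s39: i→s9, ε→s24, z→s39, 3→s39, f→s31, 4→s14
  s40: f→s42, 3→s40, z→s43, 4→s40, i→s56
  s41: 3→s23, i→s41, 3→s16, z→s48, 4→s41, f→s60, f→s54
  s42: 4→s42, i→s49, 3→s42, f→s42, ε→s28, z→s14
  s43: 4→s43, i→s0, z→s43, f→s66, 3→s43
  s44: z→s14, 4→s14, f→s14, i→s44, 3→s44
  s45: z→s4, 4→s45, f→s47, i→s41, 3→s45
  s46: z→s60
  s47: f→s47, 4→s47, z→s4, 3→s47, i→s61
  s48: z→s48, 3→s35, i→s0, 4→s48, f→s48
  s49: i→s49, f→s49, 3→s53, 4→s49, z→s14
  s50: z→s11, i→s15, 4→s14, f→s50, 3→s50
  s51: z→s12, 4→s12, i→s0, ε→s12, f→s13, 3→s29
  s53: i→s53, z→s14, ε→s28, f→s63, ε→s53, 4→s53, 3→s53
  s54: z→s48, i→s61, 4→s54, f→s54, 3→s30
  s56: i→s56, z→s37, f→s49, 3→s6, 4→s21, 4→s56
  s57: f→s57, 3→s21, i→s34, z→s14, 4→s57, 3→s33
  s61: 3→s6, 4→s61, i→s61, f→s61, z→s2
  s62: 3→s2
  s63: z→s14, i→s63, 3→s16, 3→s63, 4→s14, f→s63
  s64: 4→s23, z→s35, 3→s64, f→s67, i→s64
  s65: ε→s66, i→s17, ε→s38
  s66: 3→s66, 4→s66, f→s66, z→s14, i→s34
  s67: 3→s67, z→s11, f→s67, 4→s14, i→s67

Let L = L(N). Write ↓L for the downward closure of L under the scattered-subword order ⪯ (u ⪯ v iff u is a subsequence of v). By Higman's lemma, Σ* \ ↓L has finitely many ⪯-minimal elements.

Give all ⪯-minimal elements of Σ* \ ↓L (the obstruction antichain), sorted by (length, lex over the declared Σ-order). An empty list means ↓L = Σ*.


|Q|=69, |F|=50, |δ|=289 (19 ε).
min D↑ (47 st, q0=0, F={13}): 0:3→0,f→0,i→1,4→2,z→3 1:3→1,f→1,i→4,4→5,z→3 2:3→2,f→6,i→5,4→2,z→3 3:3→3,f→3,i→7,4→3,z→3 4:3→8,f→4,i→4,4→9,z→10 5:3→5,f→11,i→9,4→5,z→3 6:3→6,f→6,i→12,4→6,z→3 7:3→7,f→13,i→7,4→7,z→7 8:3→8,f→14,i→8,4→15,z→16 9:3→15,f→17,i→9,4→9,z→10 10:3→16,f→10,i→7,4→10,z→10 11:3→11,f→11,i→18,4→11,z→3 12:3→19,f→12,i→18,4→12,z→20 13:3→13,f→13,i→13,4→13,z→13 14:3→14,f→14,i→14,4→13,z→21 15:3→15,f→22,i→15,4→15,z→16 16:3→16,f→21,i→7,4→16,z→16 17:3→23,f→17,i→18,4→17,z→10 18:3→24,f→18,i→18,4→18,z→25 19:3→19,f→26,i→27,4→19,z→28 20:3→28,f→20,i→7,4→20,z→20 21:3→21,f→21,i→29,4→13,z→21 22:3→22,f→22,i→30,4→13,z→21 23:3→23,f→22,i→31,4→23,z→16 24:3→24,f→32,i→24,4→24,z→33 25:3→33,f→25,i→7,4→25,z→25 26:3→26,f→26,i→34,4→26,z→13 27:3→24,f→34,i→27,4→27,z→35 28:3→28,f→36,i→7,4→28,z→28 29:3→29,f→13,i→29,4→13,z→29 30:3→37,f→30,i→30,4→13,z→38 31:3→24,f→30,i→31,4→31,z→39 32:3→32,f→32,i→32,4→13,z→13 33:3→33,f→40,i→7,4→33,z→33 34:3→41,f→34,i→34,4→34,z→13 35:3→33,f→42,i→7,4→35,z→35 36:3→36,f→36,i→43,4→36,z→13 37:3→37,f→32,i→37,4→13,z→44 38:3→44,f→38,i→29,4→13,z→38 39:3→33,f→38,i→7,4→39,z→39 40:3→40,f→40,i→45,4→13,z→13 41:3→41,f→32,i→41,4→41,z→13 42:3→46,f→42,i→43,4→42,z→13 43:3→43,f→13,i→43,4→43,z→13 44:3→44,f→40,i→29,4→13,z→44 45:3→45,f→13,i→45,4→13,z→13 46:3→46,f→40,i→43,4→46,z→13.
'zif': N↓-sim [59, 28, 5, 1] end={s14} ∉↓L; 3/3 del acc.
'ii3f4': run [59, 56, 44, 32, 16, 2] end={s14,s21} ∉↓L; 5/5 del acc.
'4fi3fz': run [59, 53, 49, 39, 26, 14, 1] end={s14} — reject; 6/6 single-dels accept.
3 minimals (antichain).

Antichain: [zif, ii3f4, 4fi3fz].


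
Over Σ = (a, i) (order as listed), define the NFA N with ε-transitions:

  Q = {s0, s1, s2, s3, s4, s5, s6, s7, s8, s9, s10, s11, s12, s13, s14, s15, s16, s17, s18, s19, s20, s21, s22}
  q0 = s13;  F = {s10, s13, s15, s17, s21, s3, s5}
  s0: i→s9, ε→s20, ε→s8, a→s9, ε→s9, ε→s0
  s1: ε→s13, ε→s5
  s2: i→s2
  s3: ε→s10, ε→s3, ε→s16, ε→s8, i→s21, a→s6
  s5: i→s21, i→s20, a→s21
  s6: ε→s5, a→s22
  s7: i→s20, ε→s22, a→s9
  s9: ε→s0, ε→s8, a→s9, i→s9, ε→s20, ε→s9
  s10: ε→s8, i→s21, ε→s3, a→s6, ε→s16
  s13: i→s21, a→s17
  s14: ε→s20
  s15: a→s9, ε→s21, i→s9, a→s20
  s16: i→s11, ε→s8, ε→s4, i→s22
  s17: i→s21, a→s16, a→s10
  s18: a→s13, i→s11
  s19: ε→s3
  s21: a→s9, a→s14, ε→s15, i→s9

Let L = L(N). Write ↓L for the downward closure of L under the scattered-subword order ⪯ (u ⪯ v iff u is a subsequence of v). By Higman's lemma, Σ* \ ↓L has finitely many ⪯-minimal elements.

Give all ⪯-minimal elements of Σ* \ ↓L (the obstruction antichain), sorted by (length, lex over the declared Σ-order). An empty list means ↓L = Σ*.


|Q|=23, |F|=7, |δ|=55 (25 ε).
min D↑ (6 st, q0=0, F={4}): 0:a→1,i→2 1:a→3,i→2 2:a→4,i→4 3:a→5,i→2 4:a→4,i→4 5:a→2,i→2 [Hopcroft].
'ia': |S_i|=[17, 9, 5] end={s0,s14,s20,s8,s9} — reject; 2/2 del acc.
'ii': N↓-sim [17, 9, 4] end={s0,s20,s8,s9} — reject; 2/2 del acc.
'aaaaa': |S_i|=[17, 16, 15, 10, 8, 5] end={s0,s14,s20,s8,s9} ∉↓L; 5/5 deletions ∈↓L.
'aaaai': run [17, 16, 15, 10, 8, 4] end={s0,s20,s8,s9} — reject; 5/5 deletions ∈↓L.
4 obstructions.

min(Σ*\↓L) = [ia, ii, aaaaa, aaaai].


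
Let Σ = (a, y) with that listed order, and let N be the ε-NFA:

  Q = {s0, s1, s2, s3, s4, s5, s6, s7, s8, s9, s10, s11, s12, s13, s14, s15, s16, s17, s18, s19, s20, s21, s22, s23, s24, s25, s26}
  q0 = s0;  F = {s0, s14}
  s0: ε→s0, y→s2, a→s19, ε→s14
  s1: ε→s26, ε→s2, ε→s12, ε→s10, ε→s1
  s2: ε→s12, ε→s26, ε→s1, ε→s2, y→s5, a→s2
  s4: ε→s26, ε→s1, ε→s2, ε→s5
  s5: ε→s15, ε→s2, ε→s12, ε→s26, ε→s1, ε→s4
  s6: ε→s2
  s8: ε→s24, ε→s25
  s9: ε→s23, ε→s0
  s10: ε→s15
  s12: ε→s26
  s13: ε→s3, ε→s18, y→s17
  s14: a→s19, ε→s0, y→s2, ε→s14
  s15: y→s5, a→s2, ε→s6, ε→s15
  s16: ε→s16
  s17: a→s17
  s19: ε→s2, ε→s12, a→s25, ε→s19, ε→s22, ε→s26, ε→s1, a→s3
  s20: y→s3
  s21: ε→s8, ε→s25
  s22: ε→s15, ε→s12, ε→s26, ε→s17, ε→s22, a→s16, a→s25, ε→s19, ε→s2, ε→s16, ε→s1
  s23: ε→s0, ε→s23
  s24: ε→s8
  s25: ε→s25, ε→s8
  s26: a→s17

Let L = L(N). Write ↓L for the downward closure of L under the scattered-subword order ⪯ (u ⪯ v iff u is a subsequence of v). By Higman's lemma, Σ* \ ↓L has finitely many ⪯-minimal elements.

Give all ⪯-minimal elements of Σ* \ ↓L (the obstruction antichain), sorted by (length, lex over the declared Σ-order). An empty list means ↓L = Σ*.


|Q|=27, |F|=2, |δ|=73 (57 ε).
min D↑ (2 st, q0=0, F={1}): 0:a→1,y→1 1:a→1,y→1 (ε-aug+det+¬).
'a': |S_i|=[19, 17] end={s1,s10,s12,s15,s16,s17,s19,s2,s22,s24,s25,s26,…} rej; 1/1 del acc.
'y': |S_i|=[19, 10] end={s1,s10,s12,s15,s17,s2,s26,s4,s5,s6} — reject; 1/1 del acc.
2 words, ⪯-incomp.

A = [a, y].


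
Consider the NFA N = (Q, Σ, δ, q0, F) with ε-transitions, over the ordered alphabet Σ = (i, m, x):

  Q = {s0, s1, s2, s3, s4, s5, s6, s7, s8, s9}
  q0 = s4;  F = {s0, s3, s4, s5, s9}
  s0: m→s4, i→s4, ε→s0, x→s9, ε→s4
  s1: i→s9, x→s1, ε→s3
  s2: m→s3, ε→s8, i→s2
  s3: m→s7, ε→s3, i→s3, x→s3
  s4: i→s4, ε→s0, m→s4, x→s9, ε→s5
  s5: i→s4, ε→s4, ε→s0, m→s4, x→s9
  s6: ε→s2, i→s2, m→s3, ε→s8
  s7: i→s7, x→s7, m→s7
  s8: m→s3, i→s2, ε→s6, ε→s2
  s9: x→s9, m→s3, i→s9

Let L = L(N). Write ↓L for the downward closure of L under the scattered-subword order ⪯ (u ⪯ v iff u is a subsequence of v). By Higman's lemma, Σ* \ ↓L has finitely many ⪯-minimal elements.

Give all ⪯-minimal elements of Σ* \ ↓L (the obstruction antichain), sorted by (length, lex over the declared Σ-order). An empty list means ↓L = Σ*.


Antichain: [xmm].

|Q|=10, |F|=5, |δ|=39 (13 ε).
min D↑ (4 st, q0=0, F={3}): 0:i→0,m→0,x→1 1:i→1,m→2,x→1 2:i→2,m→3,x→2 3:i→3,m→3,x→3 [Hopcroft].
'xmm': |S_i|=[6, 3, 2, 1] end={s7} ∉↓L; 3/3 single-dels accept.
1 words, ⪯-incomp.


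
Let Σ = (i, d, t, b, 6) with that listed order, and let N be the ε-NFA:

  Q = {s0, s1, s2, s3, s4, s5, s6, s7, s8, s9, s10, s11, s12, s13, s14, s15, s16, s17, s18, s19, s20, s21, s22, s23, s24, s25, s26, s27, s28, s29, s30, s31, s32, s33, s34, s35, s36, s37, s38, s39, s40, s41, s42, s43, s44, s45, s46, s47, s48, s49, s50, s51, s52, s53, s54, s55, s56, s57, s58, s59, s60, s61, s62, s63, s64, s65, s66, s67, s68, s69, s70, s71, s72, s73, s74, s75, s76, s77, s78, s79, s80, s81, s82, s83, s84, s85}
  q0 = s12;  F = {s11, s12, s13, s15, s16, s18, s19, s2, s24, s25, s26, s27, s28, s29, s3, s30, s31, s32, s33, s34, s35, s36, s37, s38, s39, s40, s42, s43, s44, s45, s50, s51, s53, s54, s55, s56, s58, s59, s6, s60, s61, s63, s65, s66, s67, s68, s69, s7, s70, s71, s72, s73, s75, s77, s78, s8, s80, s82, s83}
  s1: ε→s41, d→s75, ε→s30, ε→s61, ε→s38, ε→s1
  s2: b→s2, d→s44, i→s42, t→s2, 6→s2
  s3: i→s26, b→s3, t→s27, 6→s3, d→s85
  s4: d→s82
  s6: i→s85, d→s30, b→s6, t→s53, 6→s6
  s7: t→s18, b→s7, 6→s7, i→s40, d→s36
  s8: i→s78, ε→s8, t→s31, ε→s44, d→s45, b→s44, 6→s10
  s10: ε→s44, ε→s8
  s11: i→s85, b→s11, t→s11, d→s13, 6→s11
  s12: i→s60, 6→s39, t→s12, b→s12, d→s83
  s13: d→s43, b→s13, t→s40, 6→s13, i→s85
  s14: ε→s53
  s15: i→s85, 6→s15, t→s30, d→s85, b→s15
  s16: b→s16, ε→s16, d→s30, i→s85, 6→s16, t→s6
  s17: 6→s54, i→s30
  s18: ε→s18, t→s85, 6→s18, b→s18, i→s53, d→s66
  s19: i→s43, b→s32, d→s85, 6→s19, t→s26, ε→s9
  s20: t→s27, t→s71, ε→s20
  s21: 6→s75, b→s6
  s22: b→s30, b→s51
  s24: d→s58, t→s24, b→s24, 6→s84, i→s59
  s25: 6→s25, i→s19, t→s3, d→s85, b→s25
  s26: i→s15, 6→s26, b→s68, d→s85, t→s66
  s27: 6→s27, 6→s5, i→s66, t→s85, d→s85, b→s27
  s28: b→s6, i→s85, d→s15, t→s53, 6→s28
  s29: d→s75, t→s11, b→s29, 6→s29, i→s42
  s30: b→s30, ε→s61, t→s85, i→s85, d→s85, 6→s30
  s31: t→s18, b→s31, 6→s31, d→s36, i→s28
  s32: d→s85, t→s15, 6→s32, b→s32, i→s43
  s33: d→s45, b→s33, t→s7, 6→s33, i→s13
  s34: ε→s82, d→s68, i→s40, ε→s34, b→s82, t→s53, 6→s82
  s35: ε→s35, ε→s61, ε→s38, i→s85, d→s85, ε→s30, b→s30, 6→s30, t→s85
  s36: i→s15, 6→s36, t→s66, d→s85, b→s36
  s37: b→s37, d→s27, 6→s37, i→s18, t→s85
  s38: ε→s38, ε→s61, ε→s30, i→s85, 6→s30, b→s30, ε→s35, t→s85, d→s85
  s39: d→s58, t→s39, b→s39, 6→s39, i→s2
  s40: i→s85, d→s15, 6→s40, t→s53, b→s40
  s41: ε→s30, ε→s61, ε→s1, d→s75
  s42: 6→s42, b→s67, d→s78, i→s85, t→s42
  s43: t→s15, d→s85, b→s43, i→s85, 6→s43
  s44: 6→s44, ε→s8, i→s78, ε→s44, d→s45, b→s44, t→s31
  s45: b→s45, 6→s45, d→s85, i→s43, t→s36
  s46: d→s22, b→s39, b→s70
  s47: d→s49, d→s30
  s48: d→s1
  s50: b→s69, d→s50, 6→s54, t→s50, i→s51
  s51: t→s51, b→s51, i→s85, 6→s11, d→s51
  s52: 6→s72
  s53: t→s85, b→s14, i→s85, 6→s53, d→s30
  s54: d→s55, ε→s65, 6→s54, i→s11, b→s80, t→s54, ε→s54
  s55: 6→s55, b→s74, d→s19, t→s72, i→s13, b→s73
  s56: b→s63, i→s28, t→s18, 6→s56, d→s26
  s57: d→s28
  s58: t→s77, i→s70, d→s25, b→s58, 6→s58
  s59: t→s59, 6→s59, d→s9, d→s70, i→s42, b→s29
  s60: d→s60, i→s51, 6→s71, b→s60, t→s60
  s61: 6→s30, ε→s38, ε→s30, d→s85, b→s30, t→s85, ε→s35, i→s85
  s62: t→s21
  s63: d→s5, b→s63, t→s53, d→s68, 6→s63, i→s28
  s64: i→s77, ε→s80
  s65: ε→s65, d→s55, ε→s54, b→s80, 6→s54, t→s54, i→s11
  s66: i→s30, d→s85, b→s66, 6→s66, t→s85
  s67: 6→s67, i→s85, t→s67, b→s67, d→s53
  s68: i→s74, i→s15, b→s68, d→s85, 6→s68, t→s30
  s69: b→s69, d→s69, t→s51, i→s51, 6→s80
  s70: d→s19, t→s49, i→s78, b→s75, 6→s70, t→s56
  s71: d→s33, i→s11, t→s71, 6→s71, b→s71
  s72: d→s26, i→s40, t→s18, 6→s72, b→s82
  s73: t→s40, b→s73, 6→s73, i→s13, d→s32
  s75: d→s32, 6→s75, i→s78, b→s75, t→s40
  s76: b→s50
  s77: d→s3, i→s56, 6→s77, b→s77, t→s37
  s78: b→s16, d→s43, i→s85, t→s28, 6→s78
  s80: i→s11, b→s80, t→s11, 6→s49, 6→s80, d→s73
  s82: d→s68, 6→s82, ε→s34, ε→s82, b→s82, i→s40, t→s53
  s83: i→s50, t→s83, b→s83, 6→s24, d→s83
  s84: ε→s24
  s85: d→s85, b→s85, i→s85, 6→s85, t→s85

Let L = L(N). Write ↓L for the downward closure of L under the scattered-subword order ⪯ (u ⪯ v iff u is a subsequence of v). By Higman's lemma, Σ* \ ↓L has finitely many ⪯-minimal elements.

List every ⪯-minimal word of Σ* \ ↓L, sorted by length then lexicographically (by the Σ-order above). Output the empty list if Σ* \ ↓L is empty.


min(Σ*\↓L) = [iii, 6ddd, dibti, 6dttt, 6iibdt].

|Q|=86, |F|=59, |δ|=370 (41 ε).
min D↑ (54 st, q0=0, F={10}): 0:i→1,d→2,t→0,b→0,6→3 1:i→4,d→1,t→1,b→1,6→5 2:i→6,d→2,t→2,b→2,6→7 3:i→8,d→9,t→3,b→3,6→3 4:i→10,d→4,t→4,b→4,6→11 5:i→11,d→12,t→5,b→5,6→5 6:i→4,d→6,t→6,b→13,6→14 7:i→15,d→9,t→7,b→7,6→7 8:i→16,d→17,t→8,b→8,6→8 9:i→18,d→19,t→20,b→9,6→9 10:i→10,d→10,t→10,b→10,6→10 11:i→10,d→21,t→11,b→11,6→11 12:i→21,d→22,t→23,b→12,6→12 13:i→4,d→13,t→4,b→13,6→24 14:i→11,d→25,t→14,b→24,6→14 15:i→16,d→18,t→15,b→26,6→15 16:i→10,d→27,t→16,b→28,6→16 17:i→27,d→22,t→29,b→17,6→17 18:i→27,d→30,t→31,b→32,6→18 19:i→30,d→10,t→33,b→19,6→19 20:i→31,d→33,t→34,b→20,6→20 21:i→10,d→35,t→36,b→21,6→21 22:i→35,d→10,t→37,b→22,6→22 23:i→36,d→37,t→38,b→23,6→23 24:i→11,d→39,t→11,b→24,6→24 25:i→21,d→30,t→40,b→39,6→25 26:i→16,d→32,t→11,b→26,6→26 27:i→10,d→35,t→41,b→42,6→27 28:i→10,d→43,t→28,b→28,6→28 29:i→41,d→37,t→38,b→29,6→29 30:i→35,d→10,t→44,b→45,6→30 31:i→41,d→44,t→38,b→46,6→31 32:i→27,d→45,t→36,b→32,6→32 33:i→44,d→10,t→47,b→33,6→33 34:i→38,d→47,t→10,b→34,6→34 35:i→10,d→10,t→48,b→35,6→35 36:i→10,d→48,t→43,b→36,6→36 37:i→48,d→10,t→49,b→37,6→37 38:i→43,d→49,t→10,b→38,6→38 39:i→21,d→45,t→36,b→39,6→39 40:i→36,d→44,t→38,b→50,6→40 41:i→10,d→48,t→43,b→51,6→41 42:i→10,d→52,t→51,b→42,6→42 43:i→10,d→52,t→10,b→43,6→43 44:i→48,d→10,t→49,b→53,6→44 45:i→35,d→10,t→48,b→45,6→45 46:i→41,d→53,t→43,b→46,6→46 47:i→49,d→10,t→10,b→47,6→47 48:i→10,d→10,t→52,b→48,6→48 49:i→52,d→10,t→10,b→49,6→49 50:i→36,d→53,t→43,b→50,6→50 51:i→10,d→52,t→43,b→51,6→51 52:i→10,d→10,t→10,b→52,6→52 53:i→48,d→10,t→52,b→53,6→53.
'iii': run [67, 56, 20, 1] end={s85} ∉↓L; 3/3 single-dels accept.
'6ddd': run [67, 61, 48, 20, 1] end={s85} ∉↓L; 4/4 deletions ∈↓L.
'dibti': N↓-sim [67, 64, 45, 34, 19, 1] end={s85} rej; 5/5 del acc.
'6dttt': N↓-sim [67, 61, 48, 30, 12, 1] end={s85} rej; 5/5 single-dels accept.
'6iibdt': run [67, 61, 41, 16, 12, 7, 1] end={s85} ∉↓L; 6/6 deletions ∈↓L.
5 words, ⪯-incomp.


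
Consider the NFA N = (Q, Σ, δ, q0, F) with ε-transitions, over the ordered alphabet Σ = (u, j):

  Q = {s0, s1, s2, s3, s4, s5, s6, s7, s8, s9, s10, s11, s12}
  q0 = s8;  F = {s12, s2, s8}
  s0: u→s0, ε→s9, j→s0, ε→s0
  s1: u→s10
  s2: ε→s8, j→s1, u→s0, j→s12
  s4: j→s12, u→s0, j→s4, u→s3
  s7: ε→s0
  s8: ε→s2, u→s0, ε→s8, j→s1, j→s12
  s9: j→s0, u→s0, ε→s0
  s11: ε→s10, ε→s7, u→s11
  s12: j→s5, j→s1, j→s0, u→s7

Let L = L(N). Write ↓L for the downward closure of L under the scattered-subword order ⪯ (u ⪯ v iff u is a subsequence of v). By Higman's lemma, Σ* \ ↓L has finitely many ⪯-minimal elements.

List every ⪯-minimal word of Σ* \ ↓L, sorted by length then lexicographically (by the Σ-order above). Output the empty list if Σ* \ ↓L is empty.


|Q|=13, |F|=3, |δ|=29 (9 ε).
min D↑ (3 st, q0=0, F={1}): 0:u→1,j→2 1:u→1,j→1 2:u→1,j→1 (ε-aug+det+¬).
'u': run [9, 4] end={s0,s10,s7,s9} rej; 1/1 deletions ∈↓L.
'jj': |S_i|=[9, 7, 5] end={s0,s1,s10,s5,s9} — reject; 2/2 single-dels accept.
2 minimals (antichain).

A = [u, jj].


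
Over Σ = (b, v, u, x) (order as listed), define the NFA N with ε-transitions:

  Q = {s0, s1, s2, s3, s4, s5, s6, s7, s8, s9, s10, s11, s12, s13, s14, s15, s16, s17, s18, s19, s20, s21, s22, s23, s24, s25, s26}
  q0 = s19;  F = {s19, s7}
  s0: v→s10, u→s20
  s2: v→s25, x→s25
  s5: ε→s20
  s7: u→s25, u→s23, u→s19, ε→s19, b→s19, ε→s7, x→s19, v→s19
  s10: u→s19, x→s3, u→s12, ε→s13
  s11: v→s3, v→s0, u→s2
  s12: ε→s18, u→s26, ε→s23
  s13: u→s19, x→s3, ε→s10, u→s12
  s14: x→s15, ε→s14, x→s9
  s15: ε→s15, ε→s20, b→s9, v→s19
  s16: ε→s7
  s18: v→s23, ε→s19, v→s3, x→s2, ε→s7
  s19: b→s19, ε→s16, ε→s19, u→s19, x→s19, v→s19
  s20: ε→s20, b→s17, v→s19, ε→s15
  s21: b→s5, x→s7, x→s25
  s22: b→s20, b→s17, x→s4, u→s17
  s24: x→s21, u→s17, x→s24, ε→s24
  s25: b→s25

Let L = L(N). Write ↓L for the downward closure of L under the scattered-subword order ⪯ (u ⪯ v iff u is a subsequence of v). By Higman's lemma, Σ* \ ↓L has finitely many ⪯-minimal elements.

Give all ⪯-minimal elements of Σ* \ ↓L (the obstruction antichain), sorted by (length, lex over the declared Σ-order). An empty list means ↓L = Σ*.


|Q|=27, |F|=2, |δ|=62 (18 ε).
min D↑ (1 st, q0=0, F={}): 0:b→0,v→0,u→0,x→0 (ε-aug+det+¬).
L(D↑) = ∅ ⇒ ↓L = Σ*.

Antichain: [].


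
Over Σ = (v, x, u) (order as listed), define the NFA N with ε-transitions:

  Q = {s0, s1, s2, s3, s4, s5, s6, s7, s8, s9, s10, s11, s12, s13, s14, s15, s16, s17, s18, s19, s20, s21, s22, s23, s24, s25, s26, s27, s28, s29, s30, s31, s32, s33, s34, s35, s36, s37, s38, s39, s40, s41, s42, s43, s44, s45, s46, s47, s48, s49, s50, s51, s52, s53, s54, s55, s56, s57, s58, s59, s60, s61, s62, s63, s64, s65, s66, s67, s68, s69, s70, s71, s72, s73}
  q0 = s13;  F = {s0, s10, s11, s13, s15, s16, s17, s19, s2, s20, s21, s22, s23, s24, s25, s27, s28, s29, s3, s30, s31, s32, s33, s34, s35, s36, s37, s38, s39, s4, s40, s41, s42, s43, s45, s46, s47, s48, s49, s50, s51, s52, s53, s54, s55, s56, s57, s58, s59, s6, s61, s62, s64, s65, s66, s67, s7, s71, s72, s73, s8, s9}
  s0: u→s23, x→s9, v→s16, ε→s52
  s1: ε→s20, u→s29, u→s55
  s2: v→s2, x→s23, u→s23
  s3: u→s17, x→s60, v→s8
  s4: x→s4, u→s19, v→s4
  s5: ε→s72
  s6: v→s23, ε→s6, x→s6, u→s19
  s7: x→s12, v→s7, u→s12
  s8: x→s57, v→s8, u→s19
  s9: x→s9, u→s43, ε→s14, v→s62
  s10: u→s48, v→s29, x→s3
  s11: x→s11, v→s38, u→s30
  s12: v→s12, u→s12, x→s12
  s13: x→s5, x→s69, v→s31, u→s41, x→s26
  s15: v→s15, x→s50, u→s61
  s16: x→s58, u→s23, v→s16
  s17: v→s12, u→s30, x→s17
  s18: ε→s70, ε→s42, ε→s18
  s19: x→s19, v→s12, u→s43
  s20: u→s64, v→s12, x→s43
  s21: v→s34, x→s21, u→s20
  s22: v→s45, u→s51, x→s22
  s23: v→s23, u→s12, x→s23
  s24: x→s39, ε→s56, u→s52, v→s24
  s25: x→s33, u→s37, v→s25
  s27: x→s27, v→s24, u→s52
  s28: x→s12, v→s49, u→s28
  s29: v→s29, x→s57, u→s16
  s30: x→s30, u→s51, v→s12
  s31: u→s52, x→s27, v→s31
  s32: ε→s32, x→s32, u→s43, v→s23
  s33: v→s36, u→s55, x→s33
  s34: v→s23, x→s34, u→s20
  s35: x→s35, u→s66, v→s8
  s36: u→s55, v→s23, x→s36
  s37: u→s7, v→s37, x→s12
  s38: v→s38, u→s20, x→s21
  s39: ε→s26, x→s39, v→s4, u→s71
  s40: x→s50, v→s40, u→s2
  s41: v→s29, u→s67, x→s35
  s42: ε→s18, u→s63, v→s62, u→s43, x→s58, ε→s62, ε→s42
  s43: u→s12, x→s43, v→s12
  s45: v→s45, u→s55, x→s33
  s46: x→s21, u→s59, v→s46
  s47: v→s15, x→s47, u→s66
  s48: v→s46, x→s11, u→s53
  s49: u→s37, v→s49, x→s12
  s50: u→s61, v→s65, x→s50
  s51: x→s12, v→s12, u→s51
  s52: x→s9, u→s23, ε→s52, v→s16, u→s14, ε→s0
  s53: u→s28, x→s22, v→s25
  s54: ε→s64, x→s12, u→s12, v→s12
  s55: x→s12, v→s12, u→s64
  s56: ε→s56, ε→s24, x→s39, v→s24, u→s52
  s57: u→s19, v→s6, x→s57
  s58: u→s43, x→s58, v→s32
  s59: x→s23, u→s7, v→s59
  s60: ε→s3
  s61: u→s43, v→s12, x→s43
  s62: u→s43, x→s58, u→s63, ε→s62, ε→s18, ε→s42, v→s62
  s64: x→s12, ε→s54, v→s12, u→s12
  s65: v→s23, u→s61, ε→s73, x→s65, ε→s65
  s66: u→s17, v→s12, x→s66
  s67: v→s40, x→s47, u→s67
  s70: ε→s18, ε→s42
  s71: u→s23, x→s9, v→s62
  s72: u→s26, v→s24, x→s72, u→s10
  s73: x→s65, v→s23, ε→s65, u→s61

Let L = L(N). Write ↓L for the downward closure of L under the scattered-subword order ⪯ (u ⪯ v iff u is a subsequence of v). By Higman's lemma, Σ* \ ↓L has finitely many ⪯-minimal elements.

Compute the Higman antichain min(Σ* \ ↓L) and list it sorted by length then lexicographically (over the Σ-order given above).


|Q|=74, |F|=62, |δ|=226 (29 ε).
min D↑ (58 st, q0=0, F={25}): 0:v→1,x→2,u→3 1:v→1,x→4,u→5 2:v→6,x→2,u→7 3:v→8,x→9,u→10 4:v→6,x→4,u→5 5:v→11,x→12,u→13 6:v→6,x→14,u→5 7:v→8,x→15,u→16 8:v→8,x→17,u→11 9:v→18,x→9,u→19 10:v→20,x→21,u→10 11:v→11,x→22,u→13 12:v→23,x→12,u→24 13:v→13,x→13,u→25 14:v→26,x→14,u→27 15:v→18,x→15,u→28 16:v→29,x→30,u→31 17:v→32,x→17,u→33 18:v→18,x→17,u→33 19:v→25,x→19,u→28 20:v→20,x→34,u→35 21:v→36,x→21,u→19 22:v→37,x→22,u→24 23:v→23,x→22,u→24 24:v→25,x→24,u→25 25:v→25,x→25,u→25 26:v→26,x→26,u→33 27:v→23,x→12,u→13 28:v→25,x→28,u→38 29:v→29,x→39,u→40 30:v→41,x→30,u→38 31:v→42,x→43,u→44 32:v→13,x→32,u→33 33:v→25,x→33,u→24 34:v→45,x→34,u→46 35:v→35,x→13,u→13 36:v→36,x→34,u→46 37:v→13,x→37,u→24 38:v→25,x→38,u→47 39:v→48,x→39,u→49 40:v→40,x→13,u→50 41:v→41,x→39,u→49 42:v→42,x→51,u→52 43:v→53,x→43,u→47 44:v→54,x→25,u→44 45:v→13,x→45,u→46 46:v→25,x→24,u→24 47:v→25,x→25,u→47 48:v→13,x→48,u→49 49:v→25,x→24,u→55 50:v→50,x→25,u→25 51:v→56,x→51,u→57 52:v→52,x→25,u→50 53:v→53,x→51,u→57 54:v→54,x→25,u→52 55:v→25,x→25,u→25 56:v→13,x→56,u→57 57:v→25,x→25,u→55 [Hopcroft].
'vuuu': |S_i|=[71, 51, 26, 8, 1] end={s12} — reject; 4/4 del acc.
'uxuv': |S_i|=[71, 61, 41, 13, 1] end={s12} ∉↓L; 4/4 del acc.
'xvxvuv': run [71, 65, 47, 31, 22, 9, 1] end={s12} ∉↓L; 6/6 del acc.
'xuuuux': |S_i|=[71, 65, 51, 33, 20, 9, 1] end={s12} — reject; 6/6 single-dels accept.
'uvxvvu': N↓-sim [71, 61, 39, 20, 15, 2, 1] end={s12} ∉↓L; 6/6 deletions ∈↓L.
'uuvuxu': run [71, 61, 43, 29, 12, 3, 1] end={s12} ∉↓L; 6/6 single-dels accept.
6 minimals (antichain).

A = [vuuu, uxuv, xvxvuv, xuuuux, uvxvvu, uuvuxu].
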